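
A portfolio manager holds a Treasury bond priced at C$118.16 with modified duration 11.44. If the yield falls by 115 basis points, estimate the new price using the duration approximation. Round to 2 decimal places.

Duration approximation: ΔP/P ≈ -D_mod · Δy = -11.44 × (-0.0115) = +0.131560.
New price ≈ 118.16 × (1 + 0.131560) = 133.7051296.

C$133.71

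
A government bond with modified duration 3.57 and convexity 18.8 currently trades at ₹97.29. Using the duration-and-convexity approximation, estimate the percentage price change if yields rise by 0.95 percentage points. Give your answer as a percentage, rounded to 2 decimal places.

-3.31%

Duration effect: -D_mod·Δy = -3.57 × (+0.0095) = -0.033915
Convexity effect: ½·C·(Δy)² = 0.5 × 18.8 × (0.0095)² = +0.00084835
ΔP/P ≈ -0.033915 + 0.00084835 = -0.03306665
= -3.306665%.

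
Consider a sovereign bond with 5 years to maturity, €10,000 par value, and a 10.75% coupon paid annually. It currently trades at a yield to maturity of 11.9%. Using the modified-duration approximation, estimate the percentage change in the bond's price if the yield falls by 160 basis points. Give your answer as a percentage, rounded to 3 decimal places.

Periodic yield y = 0.119. Modified duration first:
  t   CF        PV=CF/(1+0.119)^t    t·PV
  1     1,075.00       960.6792       960.6792
  2     1,075.00       858.5158     1,717.0316
  3     1,075.00       767.2170     2,301.6509
  4     1,075.00       685.6273     2,742.5093
  5    11,075.00     6,312.3824    31,561.9121
  Σ                  9,584.4217    39,283.7832
P = 9,584.4217; D_Mac = 4.09871 yrs; D_mod = 4.09871/(1+0.119) = 3.66283 yrs.
ΔP/P ≈ -D_mod · Δy = -3.66283 × (-0.016) = +0.058605 = +5.8605%.

+5.861%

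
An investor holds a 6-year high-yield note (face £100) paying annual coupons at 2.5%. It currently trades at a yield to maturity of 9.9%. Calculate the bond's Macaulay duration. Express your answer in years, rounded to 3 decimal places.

Periodic yield y = 0.099. Discount each cash flow and weight by its year:
  t   CF        PV=CF/(1+0.099)^t    t·PV
  1         2.50         2.2748         2.2748
  2         2.50         2.0699         4.1398
  3         2.50         1.8834         5.6503
  4         2.50         1.7138         6.8550
  5         2.50         1.5594         7.7969
  6       102.50        58.1752       349.0511
  Σ                     67.6764       375.7678
Price P = Σ PV = 67.6764.
Macaulay duration = Σ(t·PV) / P = 375.7678 / 67.6764 = 5.55242 years.

5.552 years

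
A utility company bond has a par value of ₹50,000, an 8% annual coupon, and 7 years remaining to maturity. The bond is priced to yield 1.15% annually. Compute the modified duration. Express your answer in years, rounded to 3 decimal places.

5.815 years

Periodic yield y = 0.0115. First find Macaulay duration:
  t   CF        PV=CF/(1+0.0115)^t    t·PV
  1     4,000.00     3,954.5230     3,954.5230
  2     4,000.00     3,909.5630     7,819.1260
  3     4,000.00     3,865.1142    11,595.3426
  4     4,000.00     3,821.1707    15,284.6829
  5     4,000.00     3,777.7269    18,888.6344
  6     4,000.00     3,734.7769    22,408.6616
  7    54,000.00    49,846.2567   348,923.7972
  Σ                 72,909.1315   428,874.7678
P = 72,909.1315; Macaulay duration = 428,874.7678 / 72,909.1315 = 5.88232 years.
Modified duration = D_Mac / (1 + y) = 5.88232 / 1.0115 = 5.81544 years.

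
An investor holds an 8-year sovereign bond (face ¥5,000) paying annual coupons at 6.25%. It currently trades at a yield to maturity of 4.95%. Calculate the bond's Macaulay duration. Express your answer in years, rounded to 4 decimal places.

6.5989 years

Periodic yield y = 0.0495. Discount each cash flow and weight by its year:
  t   CF        PV=CF/(1+0.0495)^t    t·PV
  1       312.50       297.7608       297.7608
  2       312.50       283.7169       567.4337
  3       312.50       270.3353       811.0058
  4       312.50       257.5848     1,030.3392
  5       312.50       245.4357     1,227.1787
  6       312.50       233.8597     1,403.1581
  7       312.50       222.8296     1,559.8073
  8     5,312.50     3,609.4364    28,875.4916
  Σ                  5,420.9593    35,772.1753
Price P = Σ PV = 5,420.9593.
Macaulay duration = Σ(t·PV) / P = 35,772.1753 / 5,420.9593 = 6.59886 years.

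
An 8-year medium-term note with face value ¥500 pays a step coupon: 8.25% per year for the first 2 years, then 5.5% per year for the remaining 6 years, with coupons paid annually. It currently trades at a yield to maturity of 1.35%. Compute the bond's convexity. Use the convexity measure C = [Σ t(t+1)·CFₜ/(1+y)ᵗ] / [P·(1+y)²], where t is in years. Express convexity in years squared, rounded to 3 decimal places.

With y = 0.0135:
  t   CF        PV=CF/(1+0.0135)^t    t·PV        t(t+1)·PV
  1        41.25        40.7005        40.7005          81.4011
  2        41.25        40.1584        80.3168         240.9504
  3        27.50        26.4157        79.2470         316.9879
  4        27.50        26.0638       104.2552         521.2759
  5        27.50        25.7166       128.5831         771.4987
  6        27.50        25.3741       152.2444       1,065.7110
  7        27.50        25.0361       175.2526       1,402.0208
  8       527.50       473.8408     3,790.7263      34,116.5366
  Σ                    683.3060     4,551.3259      38,516.3824
P = 683.3060.
Convexity = Σ t(t+1)·PV / [P·(1+y)²] = 38,516.3824 / (683.3060 × 1.027182) = 54.87604.

54.876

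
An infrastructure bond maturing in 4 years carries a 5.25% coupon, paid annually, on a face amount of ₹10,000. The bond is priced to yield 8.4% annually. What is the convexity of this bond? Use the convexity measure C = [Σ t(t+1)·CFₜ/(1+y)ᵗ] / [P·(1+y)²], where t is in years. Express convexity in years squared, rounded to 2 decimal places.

With y = 0.084:
  t   CF        PV=CF/(1+0.084)^t    t·PV        t(t+1)·PV
  1       525.00       484.3173       484.3173         968.6347
  2       525.00       446.7872       893.5744       2,680.7233
  3       525.00       412.1653     1,236.4960       4,945.9840
  4    10,525.00     7,622.6324    30,490.5295     152,452.6477
  Σ                  8,965.9023    33,104.9173     161,047.9897
P = 8,965.9023.
Convexity = Σ t(t+1)·PV / [P·(1+y)²] = 161,047.9897 / (8,965.9023 × 1.175056) = 15.28631.

15.29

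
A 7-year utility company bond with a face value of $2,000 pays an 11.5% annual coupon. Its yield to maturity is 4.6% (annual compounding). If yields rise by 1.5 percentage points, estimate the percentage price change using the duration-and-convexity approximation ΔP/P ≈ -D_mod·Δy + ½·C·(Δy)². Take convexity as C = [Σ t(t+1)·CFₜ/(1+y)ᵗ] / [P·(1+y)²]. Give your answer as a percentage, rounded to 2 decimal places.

-7.44%

With y = 0.046:
  t   CF        PV=CF/(1+0.046)^t    t·PV        t(t+1)·PV
  1       230.00       219.8853       219.8853         439.7706
  2       230.00       210.2154       420.4307       1,261.2922
  3       230.00       200.9707       602.9122       2,411.6486
  4       230.00       192.1326       768.5305       3,842.6523
  5       230.00       183.6832       918.4160       5,510.4957
  6       230.00       175.6053     1,053.6321       7,375.4245
  7     2,230.00     1,627.7326    11,394.1285      91,153.0277
  Σ                  2,810.2252    15,377.9351     111,994.3115
P = 2,810.2252; D_Mac = 5.47214 yrs; D_mod = 5.23149 yrs; C = 36.42432.
Duration effect: -5.23149 × (+0.015) = -0.078472
Convexity effect: 0.5 × 36.42432 × (0.015)² = +0.0040977
ΔP/P ≈ -0.078472 + 0.0040977 = -0.074375 = -7.4375%.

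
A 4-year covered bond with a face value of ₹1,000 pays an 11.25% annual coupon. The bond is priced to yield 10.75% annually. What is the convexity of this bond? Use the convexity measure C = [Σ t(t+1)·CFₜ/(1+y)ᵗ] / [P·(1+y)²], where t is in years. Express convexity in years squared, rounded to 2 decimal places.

13.28

With y = 0.1075:
  t   CF        PV=CF/(1+0.1075)^t    t·PV        t(t+1)·PV
  1       112.50       101.5801       101.5801         203.1603
  2       112.50        91.7202       183.4404         550.3213
  3       112.50        82.8173       248.4520         993.8082
  4     1,112.50       739.4777     2,957.9108      14,789.5539
  Σ                  1,015.5954     3,491.3834      16,536.8437
P = 1,015.5954.
Convexity = Σ t(t+1)·PV / [P·(1+y)²] = 16,536.8437 / (1,015.5954 × 1.226556) = 13.27530.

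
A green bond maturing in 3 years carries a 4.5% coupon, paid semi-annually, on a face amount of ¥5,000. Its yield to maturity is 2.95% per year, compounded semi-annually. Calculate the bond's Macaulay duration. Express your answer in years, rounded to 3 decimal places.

2.844 years

Periodic yield y = 0.01475. Discount each cash flow and weight by its period:
  t   CF        PV=CF/(1+0.01475)^t    t·PV
  1       112.50       110.8647       110.8647
  2       112.50       109.2533       218.5065
  3       112.50       107.6652       322.9956
  4       112.50       106.1002       424.4009
  5       112.50       104.5580       522.7899
  6     5,112.50     4,682.5127    28,095.0760
  Σ                  5,220.9541    29,694.6337
Price P = Σ PV = 5,220.9541.
Macaulay duration = Σ(t·PV) / P = 29,694.6337 / 5,220.9541 = 5.68759 half-year periods.
In years: 5.68759 / 2 = 2.84379 years.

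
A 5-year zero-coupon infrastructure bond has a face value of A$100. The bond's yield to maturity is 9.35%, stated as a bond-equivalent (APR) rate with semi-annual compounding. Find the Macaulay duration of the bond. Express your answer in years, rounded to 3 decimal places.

A zero-coupon bond has a single cash flow at maturity, so its Macaulay duration equals its maturity: 5 years.
(Equivalently: 10 semi-annual periods ÷ 2 = 5 years.)

5.000 years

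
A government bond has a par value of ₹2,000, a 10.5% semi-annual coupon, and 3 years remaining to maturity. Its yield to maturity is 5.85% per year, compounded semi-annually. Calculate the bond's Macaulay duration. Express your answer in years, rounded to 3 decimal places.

2.673 years

Periodic yield y = 0.02925. Discount each cash flow and weight by its period:
  t   CF        PV=CF/(1+0.02925)^t    t·PV
  1       105.00       102.0160       102.0160
  2       105.00        99.1169       198.2337
  3       105.00        96.3001       288.9003
  4       105.00        93.5634       374.2534
  5       105.00        90.9044       454.5220
  6     2,105.00     1,770.6260    10,623.7562
  Σ                  2,252.5268    12,041.6817
Price P = Σ PV = 2,252.5268.
Macaulay duration = Σ(t·PV) / P = 12,041.6817 / 2,252.5268 = 5.34586 half-year periods.
In years: 5.34586 / 2 = 2.67293 years.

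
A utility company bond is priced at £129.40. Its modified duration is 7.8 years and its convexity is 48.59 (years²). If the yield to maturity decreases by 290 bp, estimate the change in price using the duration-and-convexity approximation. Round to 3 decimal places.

Duration effect: -D_mod·Δy = -7.8 × (-0.029) = +0.226200
Convexity effect: ½·C·(Δy)² = 0.5 × 48.59 × (-0.029)² = +0.020432095
ΔP/P ≈ +0.226200 + 0.020432095 = +0.246632095
ΔP ≈ 129.40 × (+0.246632095) = +31.914193093.

+£31.914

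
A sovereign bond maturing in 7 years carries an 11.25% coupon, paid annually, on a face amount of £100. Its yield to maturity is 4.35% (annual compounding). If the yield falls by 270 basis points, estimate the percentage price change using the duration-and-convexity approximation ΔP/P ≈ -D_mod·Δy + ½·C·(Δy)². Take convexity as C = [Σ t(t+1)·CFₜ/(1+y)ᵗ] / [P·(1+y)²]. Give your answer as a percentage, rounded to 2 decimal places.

With y = 0.0435:
  t   CF        PV=CF/(1+0.0435)^t    t·PV        t(t+1)·PV
  1        11.25        10.7810        10.7810          21.5621
  2        11.25        10.3316        20.6632          61.9896
  3        11.25         9.9009        29.7027         118.8109
  4        11.25         9.4882        37.9527         189.7635
  5        11.25         9.0926        45.4632         272.7794
  6        11.25         8.7136        52.2816         365.9714
  7       111.25        82.5758       578.0307       4,624.2454
  Σ                    140.8838       774.8752       5,655.1222
P = 140.8838; D_Mac = 5.50010 yrs; D_mod = 5.27082 yrs; C = 36.86346.
Duration effect: -5.27082 × (-0.027) = +0.142312
Convexity effect: 0.5 × 36.86346 × (-0.027)² = +0.0134367
ΔP/P ≈ +0.142312 + 0.0134367 = +0.155749 = +15.5749%.

+15.57%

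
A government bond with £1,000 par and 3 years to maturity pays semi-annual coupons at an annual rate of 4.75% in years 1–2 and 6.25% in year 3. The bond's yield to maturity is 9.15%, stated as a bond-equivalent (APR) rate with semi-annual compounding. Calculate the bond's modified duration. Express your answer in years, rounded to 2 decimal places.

2.69 years

Periodic yield y = 0.04575. First find Macaulay duration:
  t   CF        PV=CF/(1+0.04575)^t    t·PV
  1        23.75        22.7110        22.7110
  2        23.75        21.7174        43.4348
  3        23.75        20.7673        62.3019
  4        23.75        19.8588        79.4350
  5        31.25        24.9868       124.9340
  6     1,031.25       788.4910     4,730.9458
  Σ                    898.5322     5,063.7625
P = 898.5322; Macaulay duration = 5,063.7625 / 898.5322 = 5.63559 half-year periods = 2.81780 years.
Modified duration = D_Mac / (1 + y) = 2.81780 / 1.04575 = 2.69452 years.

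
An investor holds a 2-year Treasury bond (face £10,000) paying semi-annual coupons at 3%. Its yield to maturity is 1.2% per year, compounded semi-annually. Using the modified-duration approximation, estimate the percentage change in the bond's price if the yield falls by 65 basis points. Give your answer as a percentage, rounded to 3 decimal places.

+1.264%

Periodic yield y = 0.006. Modified duration first:
  t   CF        PV=CF/(1+0.006)^t    t·PV
  1       150.00       149.1054       149.1054
  2       150.00       148.2161       296.4321
  3       150.00       147.3321       441.9962
  4    10,150.00     9,910.0106    39,640.0424
  Σ                 10,354.6641    40,527.5762
P = 10,354.6641; D_Mac = 3.91394 half-year periods = 1.95697 yrs; D_mod = 1.95697/(1+0.006) = 1.94530 yrs.
ΔP/P ≈ -D_mod · Δy = -1.94530 × (-0.0065) = +0.012644 = +1.2644%.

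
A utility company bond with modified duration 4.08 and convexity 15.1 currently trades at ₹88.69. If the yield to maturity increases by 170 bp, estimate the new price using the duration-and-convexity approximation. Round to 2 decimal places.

₹82.73

Duration effect: -D_mod·Δy = -4.08 × (+0.017) = -0.069360
Convexity effect: ½·C·(Δy)² = 0.5 × 15.1 × (0.017)² = +0.00218195
ΔP/P ≈ -0.069360 + 0.00218195 = -0.06717805
New price ≈ 88.69 × (1 - 0.06717805) = 82.7319787455.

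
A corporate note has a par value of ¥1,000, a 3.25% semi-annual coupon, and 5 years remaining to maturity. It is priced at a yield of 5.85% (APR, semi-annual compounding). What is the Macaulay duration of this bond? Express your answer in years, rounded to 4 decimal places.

Periodic yield y = 0.02925. Discount each cash flow and weight by its period:
  t   CF        PV=CF/(1+0.02925)^t    t·PV
  1        16.25        15.7882        15.7882
  2        16.25        15.3395        30.6790
  3        16.25        14.9036        44.7108
  4        16.25        14.4800        57.9202
  5        16.25        14.0685        70.3427
  6        16.25        13.6687        82.0124
  7        16.25        13.2803        92.9620
  8        16.25        12.9029       103.2230
  9        16.25        12.5362       112.8257
  10    1,016.25       761.7138     7,617.1376
  Σ                    888.6817     8,227.6014
Price P = Σ PV = 888.6817.
Macaulay duration = Σ(t·PV) / P = 8,227.6014 / 888.6817 = 9.25821 half-year periods.
In years: 9.25821 / 2 = 4.62910 years.

4.6291 years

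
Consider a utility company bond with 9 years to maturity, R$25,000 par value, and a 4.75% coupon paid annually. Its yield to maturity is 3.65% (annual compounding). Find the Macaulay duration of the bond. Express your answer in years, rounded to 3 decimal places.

Periodic yield y = 0.0365. Discount each cash flow and weight by its year:
  t   CF        PV=CF/(1+0.0365)^t    t·PV
  1     1,187.50     1,145.6826     1,145.6826
  2     1,187.50     1,105.3378     2,210.6755
  3     1,187.50     1,066.4137     3,199.2410
  4     1,187.50     1,028.8603     4,115.4410
  5     1,187.50       992.6293     4,963.1465
  6     1,187.50       957.6742     5,746.0451
  7     1,187.50       923.9500     6,467.6501
  8     1,187.50       891.4134     7,131.3073
  9    26,187.50    18,965.7614   170,691.8525
  Σ                 27,077.7226   205,671.0416
Price P = Σ PV = 27,077.7226.
Macaulay duration = Σ(t·PV) / P = 205,671.0416 / 27,077.7226 = 7.59558 years.

7.596 years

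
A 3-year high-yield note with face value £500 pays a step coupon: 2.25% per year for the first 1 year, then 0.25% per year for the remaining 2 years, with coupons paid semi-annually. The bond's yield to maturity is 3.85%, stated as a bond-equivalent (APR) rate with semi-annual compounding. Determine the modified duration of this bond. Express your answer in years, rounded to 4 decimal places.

Periodic yield y = 0.01925. First find Macaulay duration:
  t   CF        PV=CF/(1+0.01925)^t    t·PV
  1        5.625         5.5188         5.5188
  2        5.625         5.4145        10.8291
  3        0.625         0.5903         1.7708
  4        0.625         0.5791         2.3164
  5        0.625         0.5682         2.8408
  6      500.625       446.5069     2,679.0416
  Σ                    459.1778     2,702.3175
P = 459.1778; Macaulay duration = 2,702.3175 / 459.1778 = 5.88512 half-year periods = 2.94256 years.
Modified duration = D_Mac / (1 + y) = 2.94256 / 1.01925 = 2.88699 years.

2.8870 years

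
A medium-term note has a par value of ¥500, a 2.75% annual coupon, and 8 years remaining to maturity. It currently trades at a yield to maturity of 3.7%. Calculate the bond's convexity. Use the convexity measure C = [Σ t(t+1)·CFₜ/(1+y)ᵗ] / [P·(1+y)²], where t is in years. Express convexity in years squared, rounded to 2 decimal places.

With y = 0.037:
  t   CF        PV=CF/(1+0.037)^t    t·PV        t(t+1)·PV
  1        13.75        13.2594        13.2594          26.5188
  2        13.75        12.7863        25.5726          76.7179
  3        13.75        12.3301        36.9903         147.9611
  4        13.75        11.8902        47.5606         237.8032
  5        13.75        11.4659        57.3296         343.9776
  6        13.75        11.0568        66.3409         464.3864
  7        13.75        10.6623        74.6362         597.0895
  8       513.75       384.1685     3,073.3482      27,660.1340
  Σ                    467.6195     3,395.0379      29,554.5885
P = 467.6195.
Convexity = Σ t(t+1)·PV / [P·(1+y)²] = 29,554.5885 / (467.6195 × 1.075369) = 58.77258.

58.77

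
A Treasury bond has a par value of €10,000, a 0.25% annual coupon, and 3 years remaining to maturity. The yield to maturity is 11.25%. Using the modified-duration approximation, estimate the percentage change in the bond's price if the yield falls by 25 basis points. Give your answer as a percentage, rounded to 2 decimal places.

+0.67%

Periodic yield y = 0.1125. Modified duration first:
  t   CF        PV=CF/(1+0.1125)^t    t·PV
  1        25.00        22.4719        22.4719
  2        25.00        20.1995        40.3989
  3    10,025.00     7,280.8875    21,842.6626
  Σ                  7,323.5589    21,905.5334
P = 7,323.5589; D_Mac = 2.99110 yrs; D_mod = 2.99110/(1+0.1125) = 2.68863 yrs.
ΔP/P ≈ -D_mod · Δy = -2.68863 × (-0.0025) = +0.006722 = +0.6722%.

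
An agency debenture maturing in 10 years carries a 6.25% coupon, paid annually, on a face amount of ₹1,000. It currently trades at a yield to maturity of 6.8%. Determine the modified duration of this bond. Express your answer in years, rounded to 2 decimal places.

7.19 years

Periodic yield y = 0.068. First find Macaulay duration:
  t   CF        PV=CF/(1+0.068)^t    t·PV
  1        62.50        58.5206        58.5206
  2        62.50        54.7946       109.5891
  3        62.50        51.3058       153.9173
  4        62.50        48.0391       192.1565
  5        62.50        44.9804       224.9022
  6        62.50        42.1165       252.6991
  7        62.50        39.4349       276.0446
  8        62.50        36.9241       295.3929
  9        62.50        34.5731       311.1582
  10    1,062.50       550.3214     5,503.2141
  Σ                    961.0106     7,377.5947
P = 961.0106; Macaulay duration = 7,377.5947 / 961.0106 = 7.67691 years.
Modified duration = D_Mac / (1 + y) = 7.67691 / 1.068 = 7.18812 years.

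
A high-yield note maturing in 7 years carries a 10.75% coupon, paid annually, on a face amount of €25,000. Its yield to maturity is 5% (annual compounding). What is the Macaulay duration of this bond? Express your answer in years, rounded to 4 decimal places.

5.5089 years

Periodic yield y = 0.05. Discount each cash flow and weight by its year:
  t   CF        PV=CF/(1+0.05)^t    t·PV
  1     2,687.50     2,559.5238     2,559.5238
  2     2,687.50     2,437.6417     4,875.2834
  3     2,687.50     2,321.5635     6,964.6906
  4     2,687.50     2,211.0129     8,844.0516
  5     2,687.50     2,105.7266    10,528.6329
  6     2,687.50     2,005.4539    12,032.7233
  7    27,687.50    19,676.9893   137,738.9253
  Σ                 33,317.9118   183,543.8309
Price P = Σ PV = 33,317.9118.
Macaulay duration = Σ(t·PV) / P = 183,543.8309 / 33,317.9118 = 5.50886 years.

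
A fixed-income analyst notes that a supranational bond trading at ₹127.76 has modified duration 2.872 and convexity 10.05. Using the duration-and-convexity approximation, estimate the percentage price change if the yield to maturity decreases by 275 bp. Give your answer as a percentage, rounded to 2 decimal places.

Duration effect: -D_mod·Δy = -2.872 × (-0.0275) = +0.078980
Convexity effect: ½·C·(Δy)² = 0.5 × 10.05 × (-0.0275)² = +0.00380015625
ΔP/P ≈ +0.078980 + 0.00380015625 = +0.08278015625
= +8.278015625%.

+8.28%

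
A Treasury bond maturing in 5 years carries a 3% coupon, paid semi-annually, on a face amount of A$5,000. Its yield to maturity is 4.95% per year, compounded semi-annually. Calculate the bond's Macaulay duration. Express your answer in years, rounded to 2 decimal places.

Periodic yield y = 0.02475. Discount each cash flow and weight by its period:
  t   CF        PV=CF/(1+0.02475)^t    t·PV
  1        75.00        73.1886        73.1886
  2        75.00        71.4209       142.8418
  3        75.00        69.6959       209.0878
  4        75.00        68.0126       272.0505
  5        75.00        66.3700       331.8499
  6        75.00        64.7670       388.6019
  7        75.00        63.2027       442.4190
  8        75.00        61.6762       493.4099
  9        75.00        60.1866       541.6795
  10    5,075.00     3,974.2646    39,742.6458
  Σ                  4,572.7852    42,637.7748
Price P = Σ PV = 4,572.7852.
Macaulay duration = Σ(t·PV) / P = 42,637.7748 / 4,572.7852 = 9.32425 half-year periods.
In years: 9.32425 / 2 = 4.66212 years.

4.66 years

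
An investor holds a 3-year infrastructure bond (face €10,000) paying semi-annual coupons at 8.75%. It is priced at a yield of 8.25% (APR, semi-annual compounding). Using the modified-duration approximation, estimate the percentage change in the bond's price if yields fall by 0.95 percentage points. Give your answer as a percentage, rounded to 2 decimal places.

+2.47%

Periodic yield y = 0.04125. Modified duration first:
  t   CF        PV=CF/(1+0.04125)^t    t·PV
  1       437.50       420.1681       420.1681
  2       437.50       403.5228       807.0455
  3       437.50       387.5369     1,162.6106
  4       437.50       372.1843     1,488.7370
  5       437.50       357.4399     1,787.1993
  6    10,437.50     8,189.6700    49,138.0200
  Σ                 10,130.5218    54,803.7805
P = 10,130.5218; D_Mac = 5.40977 half-year periods = 2.70488 yrs; D_mod = 2.70488/(1+0.04125) = 2.59773 yrs.
ΔP/P ≈ -D_mod · Δy = -2.59773 × (-0.0095) = +0.024678 = +2.4678%.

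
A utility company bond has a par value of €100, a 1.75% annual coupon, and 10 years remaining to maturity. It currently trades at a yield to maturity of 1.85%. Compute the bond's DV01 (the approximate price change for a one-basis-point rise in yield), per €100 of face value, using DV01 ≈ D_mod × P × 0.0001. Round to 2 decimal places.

€0.09

Periodic yield y = 0.0185.
  t   CF        PV=CF/(1+0.0185)^t    t·PV
  1         1.75         1.7182         1.7182
  2         1.75         1.6870         3.3740
  3         1.75         1.6564         4.9691
  4         1.75         1.6263         6.5051
  5         1.75         1.5967         7.9837
  6         1.75         1.5677         9.4064
  7         1.75         1.5393        10.7748
  8         1.75         1.5113        12.0904
  9         1.75         1.4838        13.3546
  10      101.75        84.7079       847.0793
  Σ                     99.0947       917.2556
P = 99.0947; D_Mac = 9.25636 yrs; D_mod = 9.08823 yrs.
DV01 ≈ 9.08823 × 99.0947 × 0.0001 = 0.090059.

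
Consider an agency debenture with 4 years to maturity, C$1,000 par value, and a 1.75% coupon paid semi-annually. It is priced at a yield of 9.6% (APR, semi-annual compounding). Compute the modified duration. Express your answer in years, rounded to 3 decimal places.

Periodic yield y = 0.048. First find Macaulay duration:
  t   CF        PV=CF/(1+0.048)^t    t·PV
  1         8.75         8.3492         8.3492
  2         8.75         7.9668        15.9337
  3         8.75         7.6019        22.8058
  4         8.75         7.2538        29.0150
  5         8.75         6.9215        34.6076
  6         8.75         6.6045        39.6270
  7         8.75         6.3020        44.1141
  8     1,008.75       693.2554     5,546.0435
  Σ                    744.2552     5,740.4960
P = 744.2552; Macaulay duration = 5,740.4960 / 744.2552 = 7.71307 half-year periods = 3.85654 years.
Modified duration = D_Mac / (1 + y) = 3.85654 / 1.048 = 3.67990 years.

3.680 years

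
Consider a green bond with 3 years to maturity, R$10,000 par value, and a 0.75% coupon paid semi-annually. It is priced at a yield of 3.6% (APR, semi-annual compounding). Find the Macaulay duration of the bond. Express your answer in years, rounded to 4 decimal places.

2.9707 years

Periodic yield y = 0.018. Discount each cash flow and weight by its period:
  t   CF        PV=CF/(1+0.018)^t    t·PV
  1        37.50        36.8369        36.8369
  2        37.50        36.1856        72.3712
  3        37.50        35.5458       106.6373
  4        37.50        34.9173       139.6690
  5        37.50        34.2999       171.4993
  6    10,037.50     9,018.5951    54,111.5707
  Σ                  9,196.3805    54,638.5845
Price P = Σ PV = 9,196.3805.
Macaulay duration = Σ(t·PV) / P = 54,638.5845 / 9,196.3805 = 5.94131 half-year periods.
In years: 5.94131 / 2 = 2.97066 years.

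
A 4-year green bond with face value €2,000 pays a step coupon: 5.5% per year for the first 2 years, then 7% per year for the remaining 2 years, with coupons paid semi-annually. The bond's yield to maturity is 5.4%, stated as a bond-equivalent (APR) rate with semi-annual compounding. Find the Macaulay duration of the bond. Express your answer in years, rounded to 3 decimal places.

3.635 years

Periodic yield y = 0.027. Discount each cash flow and weight by its period:
  t   CF        PV=CF/(1+0.027)^t    t·PV
  1        55.00        53.5540        53.5540
  2        55.00        52.1461       104.2922
  3        55.00        50.7752       152.3255
  4        55.00        49.4403       197.7611
  5        70.00        61.2697       306.3485
  6        70.00        59.6589       357.9535
  7        70.00        58.0905       406.6333
  8     2,070.00     1,672.6566    13,381.2531
  Σ                  2,057.5913    14,960.1213
Price P = Σ PV = 2,057.5913.
Macaulay duration = Σ(t·PV) / P = 14,960.1213 / 2,057.5913 = 7.27070 half-year periods.
In years: 7.27070 / 2 = 3.63535 years.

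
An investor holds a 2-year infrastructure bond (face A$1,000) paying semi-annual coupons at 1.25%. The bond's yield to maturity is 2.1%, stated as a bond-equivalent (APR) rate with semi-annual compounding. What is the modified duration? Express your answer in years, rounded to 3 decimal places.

Periodic yield y = 0.0105. First find Macaulay duration:
  t   CF        PV=CF/(1+0.0105)^t    t·PV
  1         6.25         6.1851         6.1851
  2         6.25         6.1208        12.2416
  3         6.25         6.0572        18.1716
  4     1,006.25       965.0740     3,860.2961
  Σ                    983.4370     3,896.8943
P = 983.4370; Macaulay duration = 3,896.8943 / 983.4370 = 3.96253 half-year periods = 1.98126 years.
Modified duration = D_Mac / (1 + y) = 1.98126 / 1.0105 = 1.96068 years.

1.961 years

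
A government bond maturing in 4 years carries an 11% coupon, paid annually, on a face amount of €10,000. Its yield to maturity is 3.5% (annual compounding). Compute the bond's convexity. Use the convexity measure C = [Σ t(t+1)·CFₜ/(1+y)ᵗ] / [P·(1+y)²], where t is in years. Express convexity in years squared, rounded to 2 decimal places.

With y = 0.035:
  t   CF        PV=CF/(1+0.035)^t    t·PV        t(t+1)·PV
  1     1,100.00     1,062.8019     1,062.8019       2,125.6039
  2     1,100.00     1,026.8618     2,053.7235       6,161.1706
  3     1,100.00       992.1370     2,976.4109      11,905.6437
  4    11,100.00     9,673.0087    38,692.0349     193,460.1745
  Σ                 12,754.8094    44,784.9713     213,652.5928
P = 12,754.8094.
Convexity = Σ t(t+1)·PV / [P·(1+y)²] = 213,652.5928 / (12,754.8094 × 1.071225) = 15.63700.

15.64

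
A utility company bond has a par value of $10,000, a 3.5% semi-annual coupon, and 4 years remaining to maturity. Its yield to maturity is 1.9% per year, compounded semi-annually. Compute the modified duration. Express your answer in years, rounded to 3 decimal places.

Periodic yield y = 0.0095. First find Macaulay duration:
  t   CF        PV=CF/(1+0.0095)^t    t·PV
  1       175.00       173.3531       173.3531
  2       175.00       171.7218       343.4436
  3       175.00       170.1058       510.3173
  4       175.00       168.5050       674.0199
  5       175.00       166.9193       834.5963
  6       175.00       165.3484       992.0907
  7       175.00       163.7924     1,146.5469
  8    10,175.00     9,433.7385    75,469.9077
  Σ                 10,613.4843    80,144.2755
P = 10,613.4843; Macaulay duration = 80,144.2755 / 10,613.4843 = 7.55117 half-year periods = 3.77559 years.
Modified duration = D_Mac / (1 + y) = 3.77559 / 1.0095 = 3.74006 years.

3.740 years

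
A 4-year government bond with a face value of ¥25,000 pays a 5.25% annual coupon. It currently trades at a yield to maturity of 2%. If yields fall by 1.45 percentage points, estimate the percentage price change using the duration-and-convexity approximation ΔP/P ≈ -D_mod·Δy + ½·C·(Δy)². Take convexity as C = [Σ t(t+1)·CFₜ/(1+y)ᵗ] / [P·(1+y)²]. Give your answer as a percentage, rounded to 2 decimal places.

With y = 0.02:
  t   CF        PV=CF/(1+0.02)^t    t·PV        t(t+1)·PV
  1     1,312.50     1,286.7647     1,286.7647       2,573.5294
  2     1,312.50     1,261.5340     2,523.0681       7,569.2042
  3     1,312.50     1,236.7981     3,710.3942      14,841.5768
  4    26,312.50    24,308.6828    97,234.7311     486,173.6554
  Σ                 28,093.7796   104,754.9580     511,157.9658
P = 28,093.7796; D_Mac = 3.72876 yrs; D_mod = 3.65565 yrs; C = 17.48818.
Duration effect: -3.65565 × (-0.0145) = +0.053007
Convexity effect: 0.5 × 17.48818 × (-0.0145)² = +0.0018384
ΔP/P ≈ +0.053007 + 0.0018384 = +0.054845 = +5.4845%.

+5.48%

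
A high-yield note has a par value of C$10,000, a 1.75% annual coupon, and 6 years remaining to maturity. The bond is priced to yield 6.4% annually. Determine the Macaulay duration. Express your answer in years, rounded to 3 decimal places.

Periodic yield y = 0.064. Discount each cash flow and weight by its year:
  t   CF        PV=CF/(1+0.064)^t    t·PV
  1       175.00       164.4737       164.4737
  2       175.00       154.5805       309.1611
  3       175.00       145.2825       435.8474
  4       175.00       136.5437       546.1746
  5       175.00       128.3305       641.6525
  6    10,175.00     7,012.6901    42,076.1409
  Σ                  7,741.9010    44,173.4502
Price P = Σ PV = 7,741.9010.
Macaulay duration = Σ(t·PV) / P = 44,173.4502 / 7,741.9010 = 5.70576 years.

5.706 years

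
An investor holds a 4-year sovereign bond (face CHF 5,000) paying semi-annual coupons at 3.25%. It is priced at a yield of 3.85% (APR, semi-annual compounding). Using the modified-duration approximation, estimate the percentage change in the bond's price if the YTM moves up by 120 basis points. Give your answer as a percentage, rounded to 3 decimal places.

-4.451%

Periodic yield y = 0.01925. Modified duration first:
  t   CF        PV=CF/(1+0.01925)^t    t·PV
  1        81.25        79.7155        79.7155
  2        81.25        78.2099       156.4199
  3        81.25        76.7328       230.1985
  4        81.25        75.2836       301.1345
  5        81.25        73.8618       369.3089
  6        81.25        72.4668       434.8008
  7        81.25        71.0982       497.6871
  8     5,081.25     4,362.3931    34,899.1451
  Σ                  4,889.7617    36,968.4102
P = 4,889.7617; D_Mac = 7.56037 half-year periods = 3.78019 yrs; D_mod = 3.78019/(1+0.01925) = 3.70879 yrs.
ΔP/P ≈ -D_mod · Δy = -3.70879 × (+0.012) = -0.044505 = -4.4505%.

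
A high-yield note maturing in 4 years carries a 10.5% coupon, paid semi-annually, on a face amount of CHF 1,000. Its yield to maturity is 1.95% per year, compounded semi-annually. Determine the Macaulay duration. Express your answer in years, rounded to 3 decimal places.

3.462 years

Periodic yield y = 0.00975. Discount each cash flow and weight by its period:
  t   CF        PV=CF/(1+0.00975)^t    t·PV
  1        52.50        51.9931        51.9931
  2        52.50        51.4910       102.9821
  3        52.50        50.9938       152.9815
  4        52.50        50.5015       202.0058
  5        52.50        50.0138       250.0691
  6        52.50        49.5309       297.1853
  7        52.50        49.0526       343.3684
  8     1,052.50       973.8929     7,791.1434
  Σ                  1,327.4696     9,191.7286
Price P = Σ PV = 1,327.4696.
Macaulay duration = Σ(t·PV) / P = 9,191.7286 / 1,327.4696 = 6.92425 half-year periods.
In years: 6.92425 / 2 = 3.46212 years.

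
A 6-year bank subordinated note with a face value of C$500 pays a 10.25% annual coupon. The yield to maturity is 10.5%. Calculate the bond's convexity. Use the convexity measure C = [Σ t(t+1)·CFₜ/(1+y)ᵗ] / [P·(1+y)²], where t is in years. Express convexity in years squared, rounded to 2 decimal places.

25.07

With y = 0.105:
  t   CF        PV=CF/(1+0.105)^t    t·PV        t(t+1)·PV
  1        51.25        46.3801        46.3801          92.7602
  2        51.25        41.9729        83.9459         251.8376
  3        51.25        37.9846       113.9537         455.8147
  4        51.25        34.3752       137.5006         687.5032
  5        51.25        31.1087       155.5437         933.2623
  6       551.25       302.8133     1,816.8798      12,718.1583
  Σ                    494.6348     2,354.2037      15,139.3363
P = 494.6348.
Convexity = Σ t(t+1)·PV / [P·(1+y)²] = 15,139.3363 / (494.6348 × 1.221025) = 25.06673.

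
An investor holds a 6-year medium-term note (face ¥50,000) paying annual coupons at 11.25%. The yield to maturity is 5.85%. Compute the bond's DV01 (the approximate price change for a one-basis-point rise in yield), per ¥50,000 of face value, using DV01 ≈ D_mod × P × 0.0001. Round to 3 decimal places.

¥28.905

Periodic yield y = 0.0585.
  t   CF        PV=CF/(1+0.0585)^t    t·PV
  1     5,625.00     5,314.1238     5,314.1238
  2     5,625.00     5,020.4287    10,040.8574
  3     5,625.00     4,742.9652    14,228.8957
  4     5,625.00     4,480.8363    17,923.3452
  5     5,625.00     4,233.1944    21,165.9721
  6    55,625.00    39,548.0295   237,288.1772
  Σ                 63,339.5779   305,961.3713
P = 63,339.5779; D_Mac = 4.83049 yrs; D_mod = 4.56353 yrs.
DV01 ≈ 4.56353 × 63,339.5779 × 0.0001 = 28.905184.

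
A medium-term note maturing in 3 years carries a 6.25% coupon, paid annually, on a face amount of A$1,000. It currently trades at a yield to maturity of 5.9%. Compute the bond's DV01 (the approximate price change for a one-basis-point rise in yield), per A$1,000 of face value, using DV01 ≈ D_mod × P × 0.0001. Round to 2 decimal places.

Periodic yield y = 0.059.
  t   CF        PV=CF/(1+0.059)^t    t·PV
  1        62.50        59.0179        59.0179
  2        62.50        55.7299       111.4598
  3     1,062.50       894.6251     2,683.8752
  Σ                  1,009.3729     2,854.3529
P = 1,009.3729; D_Mac = 2.82785 yrs; D_mod = 2.67030 yrs.
DV01 ≈ 2.67030 × 1,009.3729 × 0.0001 = 0.269533.

A$0.27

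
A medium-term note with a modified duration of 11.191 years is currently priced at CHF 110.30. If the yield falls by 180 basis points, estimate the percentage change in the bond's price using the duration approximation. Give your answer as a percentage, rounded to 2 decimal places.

Duration approximation: ΔP/P ≈ -D_mod · Δy = -11.191 × (-0.018) = +0.201438.
As a percentage: +20.1438%.

+20.14%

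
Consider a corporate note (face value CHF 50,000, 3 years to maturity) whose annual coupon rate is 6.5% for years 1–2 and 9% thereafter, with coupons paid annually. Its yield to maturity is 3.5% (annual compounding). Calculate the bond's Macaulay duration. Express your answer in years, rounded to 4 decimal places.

Periodic yield y = 0.035. Discount each cash flow and weight by its year:
  t   CF        PV=CF/(1+0.035)^t    t·PV
  1     3,250.00     3,140.0966     3,140.0966
  2     3,250.00     3,033.9098     6,067.8196
  3    54,500.00    49,155.8775   147,467.6324
  Σ                 55,329.8839   156,675.5485
Price P = Σ PV = 55,329.8839.
Macaulay duration = Σ(t·PV) / P = 156,675.5485 / 55,329.8839 = 2.83166 years.

2.8317 years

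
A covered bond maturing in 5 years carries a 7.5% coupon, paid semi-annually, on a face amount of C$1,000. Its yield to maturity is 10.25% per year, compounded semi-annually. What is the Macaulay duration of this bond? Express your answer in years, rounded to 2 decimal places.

Periodic yield y = 0.05125. Discount each cash flow and weight by its period:
  t   CF        PV=CF/(1+0.05125)^t    t·PV
  1        37.50        35.6718        35.6718
  2        37.50        33.9328        67.8655
  3        37.50        32.2785        96.8355
  4        37.50        30.7049       122.8195
  5        37.50        29.2080       146.0398
  6        37.50        27.7840       166.7042
  7        37.50        26.4295       185.0066
  8        37.50        25.1410       201.1283
  9        37.50        23.9154       215.2384
  10    1,037.50       629.4019     6,294.0185
  Σ                    894.4677     7,531.3281
Price P = Σ PV = 894.4677.
Macaulay duration = Σ(t·PV) / P = 7,531.3281 / 894.4677 = 8.41990 half-year periods.
In years: 8.41990 / 2 = 4.20995 years.

4.21 years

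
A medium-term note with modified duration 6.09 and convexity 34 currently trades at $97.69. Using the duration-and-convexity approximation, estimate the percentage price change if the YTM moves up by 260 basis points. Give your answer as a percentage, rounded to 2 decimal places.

-14.68%

Duration effect: -D_mod·Δy = -6.09 × (+0.026) = -0.158340
Convexity effect: ½·C·(Δy)² = 0.5 × 34 × (0.026)² = +0.0114920
ΔP/P ≈ -0.158340 + 0.0114920 = -0.146848
= -14.6848%.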